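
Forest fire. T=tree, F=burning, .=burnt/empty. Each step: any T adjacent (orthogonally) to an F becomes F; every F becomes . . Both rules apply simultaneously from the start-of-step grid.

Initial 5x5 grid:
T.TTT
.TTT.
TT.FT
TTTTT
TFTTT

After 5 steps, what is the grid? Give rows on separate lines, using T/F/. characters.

Step 1: 6 trees catch fire, 2 burn out
  T.TTT
  .TTF.
  TT..F
  TFTFT
  F.FTT
Step 2: 7 trees catch fire, 6 burn out
  T.TFT
  .TF..
  TF...
  F.F.F
  ...FT
Step 3: 5 trees catch fire, 7 burn out
  T.F.F
  .F...
  F....
  .....
  ....F
Step 4: 0 trees catch fire, 5 burn out
  T....
  .....
  .....
  .....
  .....
Step 5: 0 trees catch fire, 0 burn out
  T....
  .....
  .....
  .....
  .....

T....
.....
.....
.....
.....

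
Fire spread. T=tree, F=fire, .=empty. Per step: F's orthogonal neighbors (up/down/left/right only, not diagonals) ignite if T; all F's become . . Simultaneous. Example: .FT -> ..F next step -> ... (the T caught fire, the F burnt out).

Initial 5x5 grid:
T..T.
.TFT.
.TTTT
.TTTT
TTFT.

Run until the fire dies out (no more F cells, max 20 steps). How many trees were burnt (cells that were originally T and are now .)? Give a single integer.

Answer: 14

Derivation:
Step 1: +6 fires, +2 burnt (F count now 6)
Step 2: +6 fires, +6 burnt (F count now 6)
Step 3: +2 fires, +6 burnt (F count now 2)
Step 4: +0 fires, +2 burnt (F count now 0)
Fire out after step 4
Initially T: 15, now '.': 24
Total burnt (originally-T cells now '.'): 14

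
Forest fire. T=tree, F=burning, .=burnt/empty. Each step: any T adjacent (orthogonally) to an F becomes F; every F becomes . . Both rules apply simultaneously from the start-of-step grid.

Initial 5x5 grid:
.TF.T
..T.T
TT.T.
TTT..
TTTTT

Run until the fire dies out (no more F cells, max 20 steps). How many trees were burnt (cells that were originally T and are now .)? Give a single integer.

Step 1: +2 fires, +1 burnt (F count now 2)
Step 2: +0 fires, +2 burnt (F count now 0)
Fire out after step 2
Initially T: 15, now '.': 12
Total burnt (originally-T cells now '.'): 2

Answer: 2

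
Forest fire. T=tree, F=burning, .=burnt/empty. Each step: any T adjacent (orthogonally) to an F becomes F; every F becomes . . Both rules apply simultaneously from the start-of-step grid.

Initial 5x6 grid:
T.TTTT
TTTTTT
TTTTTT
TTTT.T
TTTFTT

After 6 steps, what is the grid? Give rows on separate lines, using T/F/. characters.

Step 1: 3 trees catch fire, 1 burn out
  T.TTTT
  TTTTTT
  TTTTTT
  TTTF.T
  TTF.FT
Step 2: 4 trees catch fire, 3 burn out
  T.TTTT
  TTTTTT
  TTTFTT
  TTF..T
  TF...F
Step 3: 6 trees catch fire, 4 burn out
  T.TTTT
  TTTFTT
  TTF.FT
  TF...F
  F.....
Step 4: 6 trees catch fire, 6 burn out
  T.TFTT
  TTF.FT
  TF...F
  F.....
  ......
Step 5: 5 trees catch fire, 6 burn out
  T.F.FT
  TF...F
  F.....
  ......
  ......
Step 6: 2 trees catch fire, 5 burn out
  T....F
  F.....
  ......
  ......
  ......

T....F
F.....
......
......
......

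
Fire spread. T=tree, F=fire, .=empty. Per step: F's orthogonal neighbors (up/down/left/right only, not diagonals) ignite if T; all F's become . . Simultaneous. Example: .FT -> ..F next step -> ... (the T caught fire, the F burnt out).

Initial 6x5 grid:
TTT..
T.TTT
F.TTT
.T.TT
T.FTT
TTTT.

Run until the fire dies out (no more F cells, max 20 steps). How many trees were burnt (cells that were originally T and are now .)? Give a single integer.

Answer: 19

Derivation:
Step 1: +3 fires, +2 burnt (F count now 3)
Step 2: +5 fires, +3 burnt (F count now 5)
Step 3: +4 fires, +5 burnt (F count now 4)
Step 4: +5 fires, +4 burnt (F count now 5)
Step 5: +2 fires, +5 burnt (F count now 2)
Step 6: +0 fires, +2 burnt (F count now 0)
Fire out after step 6
Initially T: 20, now '.': 29
Total burnt (originally-T cells now '.'): 19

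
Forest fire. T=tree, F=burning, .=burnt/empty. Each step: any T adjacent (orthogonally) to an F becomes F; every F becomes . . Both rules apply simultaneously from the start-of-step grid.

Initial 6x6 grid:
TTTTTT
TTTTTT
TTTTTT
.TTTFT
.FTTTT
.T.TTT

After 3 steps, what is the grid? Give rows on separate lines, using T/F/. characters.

Step 1: 7 trees catch fire, 2 burn out
  TTTTTT
  TTTTTT
  TTTTFT
  .FTF.F
  ..FTFT
  .F.TTT
Step 2: 8 trees catch fire, 7 burn out
  TTTTTT
  TTTTFT
  TFTF.F
  ..F...
  ...F.F
  ...TFT
Step 3: 8 trees catch fire, 8 burn out
  TTTTFT
  TFTF.F
  F.F...
  ......
  ......
  ...F.F

TTTTFT
TFTF.F
F.F...
......
......
...F.F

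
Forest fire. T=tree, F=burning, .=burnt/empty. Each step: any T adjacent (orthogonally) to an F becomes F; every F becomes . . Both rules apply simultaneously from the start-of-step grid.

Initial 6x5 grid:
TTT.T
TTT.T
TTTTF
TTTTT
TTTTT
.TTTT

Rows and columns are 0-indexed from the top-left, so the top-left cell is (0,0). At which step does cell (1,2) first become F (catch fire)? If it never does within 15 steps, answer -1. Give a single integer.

Step 1: cell (1,2)='T' (+3 fires, +1 burnt)
Step 2: cell (1,2)='T' (+4 fires, +3 burnt)
Step 3: cell (1,2)='F' (+5 fires, +4 burnt)
  -> target ignites at step 3
Step 4: cell (1,2)='.' (+6 fires, +5 burnt)
Step 5: cell (1,2)='.' (+5 fires, +6 burnt)
Step 6: cell (1,2)='.' (+3 fires, +5 burnt)
Step 7: cell (1,2)='.' (+0 fires, +3 burnt)
  fire out at step 7

3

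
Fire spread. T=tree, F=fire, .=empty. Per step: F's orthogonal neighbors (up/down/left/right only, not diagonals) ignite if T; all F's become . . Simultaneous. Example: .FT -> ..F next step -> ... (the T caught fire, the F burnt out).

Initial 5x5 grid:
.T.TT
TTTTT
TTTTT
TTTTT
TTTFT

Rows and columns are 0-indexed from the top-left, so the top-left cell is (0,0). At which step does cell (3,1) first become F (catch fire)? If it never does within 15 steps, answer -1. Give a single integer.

Step 1: cell (3,1)='T' (+3 fires, +1 burnt)
Step 2: cell (3,1)='T' (+4 fires, +3 burnt)
Step 3: cell (3,1)='F' (+5 fires, +4 burnt)
  -> target ignites at step 3
Step 4: cell (3,1)='.' (+5 fires, +5 burnt)
Step 5: cell (3,1)='.' (+3 fires, +5 burnt)
Step 6: cell (3,1)='.' (+2 fires, +3 burnt)
Step 7: cell (3,1)='.' (+0 fires, +2 burnt)
  fire out at step 7

3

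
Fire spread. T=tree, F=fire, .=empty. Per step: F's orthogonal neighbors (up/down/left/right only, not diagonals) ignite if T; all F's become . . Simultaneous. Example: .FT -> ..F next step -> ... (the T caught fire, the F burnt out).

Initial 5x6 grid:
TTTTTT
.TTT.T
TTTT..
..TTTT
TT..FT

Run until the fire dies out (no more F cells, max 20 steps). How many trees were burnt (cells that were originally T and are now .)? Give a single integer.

Step 1: +2 fires, +1 burnt (F count now 2)
Step 2: +2 fires, +2 burnt (F count now 2)
Step 3: +2 fires, +2 burnt (F count now 2)
Step 4: +2 fires, +2 burnt (F count now 2)
Step 5: +3 fires, +2 burnt (F count now 3)
Step 6: +4 fires, +3 burnt (F count now 4)
Step 7: +2 fires, +4 burnt (F count now 2)
Step 8: +2 fires, +2 burnt (F count now 2)
Step 9: +0 fires, +2 burnt (F count now 0)
Fire out after step 9
Initially T: 21, now '.': 28
Total burnt (originally-T cells now '.'): 19

Answer: 19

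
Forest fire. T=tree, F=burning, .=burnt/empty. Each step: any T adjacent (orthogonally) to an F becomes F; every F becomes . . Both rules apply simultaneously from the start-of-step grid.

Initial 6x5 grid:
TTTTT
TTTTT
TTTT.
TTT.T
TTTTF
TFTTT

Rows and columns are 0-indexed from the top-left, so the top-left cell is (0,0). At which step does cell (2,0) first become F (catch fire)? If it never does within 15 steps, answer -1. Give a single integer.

Step 1: cell (2,0)='T' (+6 fires, +2 burnt)
Step 2: cell (2,0)='T' (+4 fires, +6 burnt)
Step 3: cell (2,0)='T' (+3 fires, +4 burnt)
Step 4: cell (2,0)='F' (+3 fires, +3 burnt)
  -> target ignites at step 4
Step 5: cell (2,0)='.' (+4 fires, +3 burnt)
Step 6: cell (2,0)='.' (+3 fires, +4 burnt)
Step 7: cell (2,0)='.' (+2 fires, +3 burnt)
Step 8: cell (2,0)='.' (+1 fires, +2 burnt)
Step 9: cell (2,0)='.' (+0 fires, +1 burnt)
  fire out at step 9

4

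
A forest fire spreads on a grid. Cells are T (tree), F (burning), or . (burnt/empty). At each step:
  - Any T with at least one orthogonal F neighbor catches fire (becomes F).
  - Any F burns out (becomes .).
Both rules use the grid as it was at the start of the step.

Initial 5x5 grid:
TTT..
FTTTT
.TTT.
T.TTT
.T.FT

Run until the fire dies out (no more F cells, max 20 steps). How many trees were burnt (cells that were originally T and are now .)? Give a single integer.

Answer: 14

Derivation:
Step 1: +4 fires, +2 burnt (F count now 4)
Step 2: +6 fires, +4 burnt (F count now 6)
Step 3: +3 fires, +6 burnt (F count now 3)
Step 4: +1 fires, +3 burnt (F count now 1)
Step 5: +0 fires, +1 burnt (F count now 0)
Fire out after step 5
Initially T: 16, now '.': 23
Total burnt (originally-T cells now '.'): 14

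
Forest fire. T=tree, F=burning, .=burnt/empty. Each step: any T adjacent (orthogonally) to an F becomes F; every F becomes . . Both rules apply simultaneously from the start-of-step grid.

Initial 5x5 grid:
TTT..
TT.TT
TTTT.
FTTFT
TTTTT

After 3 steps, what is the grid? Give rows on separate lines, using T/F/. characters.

Step 1: 7 trees catch fire, 2 burn out
  TTT..
  TT.TT
  FTTF.
  .FF.F
  FTTFT
Step 2: 7 trees catch fire, 7 burn out
  TTT..
  FT.FT
  .FF..
  .....
  .FF.F
Step 3: 3 trees catch fire, 7 burn out
  FTT..
  .F..F
  .....
  .....
  .....

FTT..
.F..F
.....
.....
.....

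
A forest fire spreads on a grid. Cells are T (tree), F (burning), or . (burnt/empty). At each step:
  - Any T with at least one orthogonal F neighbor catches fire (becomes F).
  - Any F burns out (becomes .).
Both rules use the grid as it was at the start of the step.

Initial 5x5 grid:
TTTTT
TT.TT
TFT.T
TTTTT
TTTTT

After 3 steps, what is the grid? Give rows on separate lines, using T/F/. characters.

Step 1: 4 trees catch fire, 1 burn out
  TTTTT
  TF.TT
  F.F.T
  TFTTT
  TTTTT
Step 2: 5 trees catch fire, 4 burn out
  TFTTT
  F..TT
  ....T
  F.FTT
  TFTTT
Step 3: 5 trees catch fire, 5 burn out
  F.FTT
  ...TT
  ....T
  ...FT
  F.FTT

F.FTT
...TT
....T
...FT
F.FTT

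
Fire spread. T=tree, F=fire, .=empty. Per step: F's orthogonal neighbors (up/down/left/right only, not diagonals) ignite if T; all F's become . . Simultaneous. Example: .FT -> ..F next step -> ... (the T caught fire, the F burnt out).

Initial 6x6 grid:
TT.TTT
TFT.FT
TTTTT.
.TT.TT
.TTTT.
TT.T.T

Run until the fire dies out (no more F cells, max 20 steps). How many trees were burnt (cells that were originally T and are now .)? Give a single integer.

Answer: 24

Derivation:
Step 1: +7 fires, +2 burnt (F count now 7)
Step 2: +8 fires, +7 burnt (F count now 8)
Step 3: +4 fires, +8 burnt (F count now 4)
Step 4: +3 fires, +4 burnt (F count now 3)
Step 5: +2 fires, +3 burnt (F count now 2)
Step 6: +0 fires, +2 burnt (F count now 0)
Fire out after step 6
Initially T: 25, now '.': 35
Total burnt (originally-T cells now '.'): 24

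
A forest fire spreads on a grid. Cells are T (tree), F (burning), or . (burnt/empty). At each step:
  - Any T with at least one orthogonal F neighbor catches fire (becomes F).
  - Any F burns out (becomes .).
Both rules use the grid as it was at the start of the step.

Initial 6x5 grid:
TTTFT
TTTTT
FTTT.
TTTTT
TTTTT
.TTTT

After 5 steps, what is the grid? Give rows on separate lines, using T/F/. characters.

Step 1: 6 trees catch fire, 2 burn out
  TTF.F
  FTTFT
  .FTT.
  FTTTT
  TTTTT
  .TTTT
Step 2: 9 trees catch fire, 6 burn out
  FF...
  .FF.F
  ..FF.
  .FTTT
  FTTTT
  .TTTT
Step 3: 3 trees catch fire, 9 burn out
  .....
  .....
  .....
  ..FFT
  .FTTT
  .TTTT
Step 4: 4 trees catch fire, 3 burn out
  .....
  .....
  .....
  ....F
  ..FFT
  .FTTT
Step 5: 3 trees catch fire, 4 burn out
  .....
  .....
  .....
  .....
  ....F
  ..FFT

.....
.....
.....
.....
....F
..FFT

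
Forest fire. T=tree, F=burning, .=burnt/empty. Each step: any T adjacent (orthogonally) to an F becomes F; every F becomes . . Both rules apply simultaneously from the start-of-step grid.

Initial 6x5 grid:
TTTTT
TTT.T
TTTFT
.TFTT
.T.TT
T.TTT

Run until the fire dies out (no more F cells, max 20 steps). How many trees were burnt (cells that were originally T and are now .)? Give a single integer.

Step 1: +4 fires, +2 burnt (F count now 4)
Step 2: +6 fires, +4 burnt (F count now 6)
Step 3: +6 fires, +6 burnt (F count now 6)
Step 4: +5 fires, +6 burnt (F count now 5)
Step 5: +1 fires, +5 burnt (F count now 1)
Step 6: +0 fires, +1 burnt (F count now 0)
Fire out after step 6
Initially T: 23, now '.': 29
Total burnt (originally-T cells now '.'): 22

Answer: 22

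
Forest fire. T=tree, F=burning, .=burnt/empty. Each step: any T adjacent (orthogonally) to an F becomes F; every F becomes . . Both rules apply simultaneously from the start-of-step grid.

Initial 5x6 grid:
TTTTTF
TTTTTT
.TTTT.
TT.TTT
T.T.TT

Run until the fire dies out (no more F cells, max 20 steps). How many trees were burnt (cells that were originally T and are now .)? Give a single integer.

Step 1: +2 fires, +1 burnt (F count now 2)
Step 2: +2 fires, +2 burnt (F count now 2)
Step 3: +3 fires, +2 burnt (F count now 3)
Step 4: +4 fires, +3 burnt (F count now 4)
Step 5: +6 fires, +4 burnt (F count now 6)
Step 6: +3 fires, +6 burnt (F count now 3)
Step 7: +1 fires, +3 burnt (F count now 1)
Step 8: +1 fires, +1 burnt (F count now 1)
Step 9: +1 fires, +1 burnt (F count now 1)
Step 10: +0 fires, +1 burnt (F count now 0)
Fire out after step 10
Initially T: 24, now '.': 29
Total burnt (originally-T cells now '.'): 23

Answer: 23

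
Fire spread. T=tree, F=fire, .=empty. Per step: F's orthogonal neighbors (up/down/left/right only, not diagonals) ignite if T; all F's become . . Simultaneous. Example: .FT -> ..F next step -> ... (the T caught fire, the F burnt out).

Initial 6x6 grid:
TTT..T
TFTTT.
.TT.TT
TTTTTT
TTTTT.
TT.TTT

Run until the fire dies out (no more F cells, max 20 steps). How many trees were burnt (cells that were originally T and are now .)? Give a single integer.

Answer: 27

Derivation:
Step 1: +4 fires, +1 burnt (F count now 4)
Step 2: +5 fires, +4 burnt (F count now 5)
Step 3: +4 fires, +5 burnt (F count now 4)
Step 4: +5 fires, +4 burnt (F count now 5)
Step 5: +4 fires, +5 burnt (F count now 4)
Step 6: +3 fires, +4 burnt (F count now 3)
Step 7: +1 fires, +3 burnt (F count now 1)
Step 8: +1 fires, +1 burnt (F count now 1)
Step 9: +0 fires, +1 burnt (F count now 0)
Fire out after step 9
Initially T: 28, now '.': 35
Total burnt (originally-T cells now '.'): 27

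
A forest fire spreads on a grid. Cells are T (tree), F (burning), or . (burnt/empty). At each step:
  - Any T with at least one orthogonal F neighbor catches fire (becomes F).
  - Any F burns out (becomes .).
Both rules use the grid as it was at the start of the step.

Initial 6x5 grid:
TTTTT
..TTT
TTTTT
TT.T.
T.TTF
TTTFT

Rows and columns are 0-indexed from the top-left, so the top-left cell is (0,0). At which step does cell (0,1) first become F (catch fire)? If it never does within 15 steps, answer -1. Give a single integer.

Step 1: cell (0,1)='T' (+3 fires, +2 burnt)
Step 2: cell (0,1)='T' (+3 fires, +3 burnt)
Step 3: cell (0,1)='T' (+2 fires, +3 burnt)
Step 4: cell (0,1)='T' (+4 fires, +2 burnt)
Step 5: cell (0,1)='T' (+5 fires, +4 burnt)
Step 6: cell (0,1)='T' (+4 fires, +5 burnt)
Step 7: cell (0,1)='F' (+1 fires, +4 burnt)
  -> target ignites at step 7
Step 8: cell (0,1)='.' (+1 fires, +1 burnt)
Step 9: cell (0,1)='.' (+0 fires, +1 burnt)
  fire out at step 9

7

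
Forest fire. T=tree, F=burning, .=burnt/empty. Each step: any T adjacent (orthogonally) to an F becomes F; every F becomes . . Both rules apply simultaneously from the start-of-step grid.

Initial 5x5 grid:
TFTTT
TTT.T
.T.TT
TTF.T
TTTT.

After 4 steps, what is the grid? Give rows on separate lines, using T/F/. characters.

Step 1: 5 trees catch fire, 2 burn out
  F.FTT
  TFT.T
  .T.TT
  TF..T
  TTFT.
Step 2: 7 trees catch fire, 5 burn out
  ...FT
  F.F.T
  .F.TT
  F...T
  TF.F.
Step 3: 2 trees catch fire, 7 burn out
  ....F
  ....T
  ...TT
  ....T
  F....
Step 4: 1 trees catch fire, 2 burn out
  .....
  ....F
  ...TT
  ....T
  .....

.....
....F
...TT
....T
.....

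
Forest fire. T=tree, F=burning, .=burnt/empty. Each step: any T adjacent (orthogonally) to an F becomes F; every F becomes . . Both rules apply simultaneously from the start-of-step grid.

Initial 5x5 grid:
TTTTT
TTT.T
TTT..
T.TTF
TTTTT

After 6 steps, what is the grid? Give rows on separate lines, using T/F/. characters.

Step 1: 2 trees catch fire, 1 burn out
  TTTTT
  TTT.T
  TTT..
  T.TF.
  TTTTF
Step 2: 2 trees catch fire, 2 burn out
  TTTTT
  TTT.T
  TTT..
  T.F..
  TTTF.
Step 3: 2 trees catch fire, 2 burn out
  TTTTT
  TTT.T
  TTF..
  T....
  TTF..
Step 4: 3 trees catch fire, 2 burn out
  TTTTT
  TTF.T
  TF...
  T....
  TF...
Step 5: 4 trees catch fire, 3 burn out
  TTFTT
  TF..T
  F....
  T....
  F....
Step 6: 4 trees catch fire, 4 burn out
  TF.FT
  F...T
  .....
  F....
  .....

TF.FT
F...T
.....
F....
.....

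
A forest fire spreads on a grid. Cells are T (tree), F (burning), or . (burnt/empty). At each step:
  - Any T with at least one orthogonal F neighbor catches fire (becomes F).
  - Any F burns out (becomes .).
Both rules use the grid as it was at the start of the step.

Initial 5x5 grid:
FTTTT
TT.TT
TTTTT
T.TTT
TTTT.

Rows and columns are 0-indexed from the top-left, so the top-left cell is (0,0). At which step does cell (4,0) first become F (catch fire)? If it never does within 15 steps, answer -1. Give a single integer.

Step 1: cell (4,0)='T' (+2 fires, +1 burnt)
Step 2: cell (4,0)='T' (+3 fires, +2 burnt)
Step 3: cell (4,0)='T' (+3 fires, +3 burnt)
Step 4: cell (4,0)='F' (+4 fires, +3 burnt)
  -> target ignites at step 4
Step 5: cell (4,0)='.' (+4 fires, +4 burnt)
Step 6: cell (4,0)='.' (+3 fires, +4 burnt)
Step 7: cell (4,0)='.' (+2 fires, +3 burnt)
Step 8: cell (4,0)='.' (+0 fires, +2 burnt)
  fire out at step 8

4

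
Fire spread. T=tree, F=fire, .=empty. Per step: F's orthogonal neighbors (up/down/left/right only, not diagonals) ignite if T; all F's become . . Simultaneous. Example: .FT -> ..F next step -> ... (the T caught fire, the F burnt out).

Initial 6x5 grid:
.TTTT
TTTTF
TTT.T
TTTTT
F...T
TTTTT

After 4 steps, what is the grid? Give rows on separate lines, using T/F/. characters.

Step 1: 5 trees catch fire, 2 burn out
  .TTTF
  TTTF.
  TTT.F
  FTTTT
  ....T
  FTTTT
Step 2: 6 trees catch fire, 5 burn out
  .TTF.
  TTF..
  FTT..
  .FTTF
  ....T
  .FTTT
Step 3: 9 trees catch fire, 6 burn out
  .TF..
  FF...
  .FF..
  ..FF.
  ....F
  ..FTT
Step 4: 3 trees catch fire, 9 burn out
  .F...
  .....
  .....
  .....
  .....
  ...FF

.F...
.....
.....
.....
.....
...FF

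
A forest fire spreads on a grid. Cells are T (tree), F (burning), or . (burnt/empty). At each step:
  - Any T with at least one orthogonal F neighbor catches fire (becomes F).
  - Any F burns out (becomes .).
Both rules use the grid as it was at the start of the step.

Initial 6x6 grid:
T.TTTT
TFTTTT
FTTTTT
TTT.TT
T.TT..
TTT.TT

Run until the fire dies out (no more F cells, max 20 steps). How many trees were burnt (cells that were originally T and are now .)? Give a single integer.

Step 1: +4 fires, +2 burnt (F count now 4)
Step 2: +6 fires, +4 burnt (F count now 6)
Step 3: +5 fires, +6 burnt (F count now 5)
Step 4: +5 fires, +5 burnt (F count now 5)
Step 5: +5 fires, +5 burnt (F count now 5)
Step 6: +1 fires, +5 burnt (F count now 1)
Step 7: +0 fires, +1 burnt (F count now 0)
Fire out after step 7
Initially T: 28, now '.': 34
Total burnt (originally-T cells now '.'): 26

Answer: 26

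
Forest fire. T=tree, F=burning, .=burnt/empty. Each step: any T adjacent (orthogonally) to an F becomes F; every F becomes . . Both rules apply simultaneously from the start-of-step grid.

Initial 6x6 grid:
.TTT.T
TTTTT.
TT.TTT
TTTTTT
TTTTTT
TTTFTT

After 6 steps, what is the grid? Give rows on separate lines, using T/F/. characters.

Step 1: 3 trees catch fire, 1 burn out
  .TTT.T
  TTTTT.
  TT.TTT
  TTTTTT
  TTTFTT
  TTF.FT
Step 2: 5 trees catch fire, 3 burn out
  .TTT.T
  TTTTT.
  TT.TTT
  TTTFTT
  TTF.FT
  TF...F
Step 3: 6 trees catch fire, 5 burn out
  .TTT.T
  TTTTT.
  TT.FTT
  TTF.FT
  TF...F
  F.....
Step 4: 5 trees catch fire, 6 burn out
  .TTT.T
  TTTFT.
  TT..FT
  TF...F
  F.....
  ......
Step 5: 6 trees catch fire, 5 burn out
  .TTF.T
  TTF.F.
  TF...F
  F.....
  ......
  ......
Step 6: 3 trees catch fire, 6 burn out
  .TF..T
  TF....
  F.....
  ......
  ......
  ......

.TF..T
TF....
F.....
......
......
......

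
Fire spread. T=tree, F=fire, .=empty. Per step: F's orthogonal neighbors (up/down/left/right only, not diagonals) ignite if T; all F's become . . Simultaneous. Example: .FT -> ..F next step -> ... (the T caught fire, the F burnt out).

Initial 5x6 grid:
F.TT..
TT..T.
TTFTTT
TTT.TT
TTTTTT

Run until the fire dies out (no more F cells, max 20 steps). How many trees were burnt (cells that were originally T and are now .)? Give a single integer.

Answer: 19

Derivation:
Step 1: +4 fires, +2 burnt (F count now 4)
Step 2: +5 fires, +4 burnt (F count now 5)
Step 3: +6 fires, +5 burnt (F count now 6)
Step 4: +3 fires, +6 burnt (F count now 3)
Step 5: +1 fires, +3 burnt (F count now 1)
Step 6: +0 fires, +1 burnt (F count now 0)
Fire out after step 6
Initially T: 21, now '.': 28
Total burnt (originally-T cells now '.'): 19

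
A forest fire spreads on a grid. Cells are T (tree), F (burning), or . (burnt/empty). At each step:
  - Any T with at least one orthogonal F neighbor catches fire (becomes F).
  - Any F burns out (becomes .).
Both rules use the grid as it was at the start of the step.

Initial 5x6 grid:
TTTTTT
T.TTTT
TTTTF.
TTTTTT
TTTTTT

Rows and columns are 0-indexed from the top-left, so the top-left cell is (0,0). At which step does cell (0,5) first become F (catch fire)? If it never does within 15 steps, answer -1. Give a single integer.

Step 1: cell (0,5)='T' (+3 fires, +1 burnt)
Step 2: cell (0,5)='T' (+7 fires, +3 burnt)
Step 3: cell (0,5)='F' (+7 fires, +7 burnt)
  -> target ignites at step 3
Step 4: cell (0,5)='.' (+4 fires, +7 burnt)
Step 5: cell (0,5)='.' (+4 fires, +4 burnt)
Step 6: cell (0,5)='.' (+2 fires, +4 burnt)
Step 7: cell (0,5)='.' (+0 fires, +2 burnt)
  fire out at step 7

3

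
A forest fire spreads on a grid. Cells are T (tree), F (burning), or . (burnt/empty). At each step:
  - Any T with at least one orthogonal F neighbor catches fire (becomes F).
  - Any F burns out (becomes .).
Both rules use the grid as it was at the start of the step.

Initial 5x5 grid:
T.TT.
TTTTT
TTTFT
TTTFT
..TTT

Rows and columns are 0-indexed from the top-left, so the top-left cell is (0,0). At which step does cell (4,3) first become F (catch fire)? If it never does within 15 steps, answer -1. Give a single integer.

Step 1: cell (4,3)='F' (+6 fires, +2 burnt)
  -> target ignites at step 1
Step 2: cell (4,3)='.' (+7 fires, +6 burnt)
Step 3: cell (4,3)='.' (+4 fires, +7 burnt)
Step 4: cell (4,3)='.' (+1 fires, +4 burnt)
Step 5: cell (4,3)='.' (+1 fires, +1 burnt)
Step 6: cell (4,3)='.' (+0 fires, +1 burnt)
  fire out at step 6

1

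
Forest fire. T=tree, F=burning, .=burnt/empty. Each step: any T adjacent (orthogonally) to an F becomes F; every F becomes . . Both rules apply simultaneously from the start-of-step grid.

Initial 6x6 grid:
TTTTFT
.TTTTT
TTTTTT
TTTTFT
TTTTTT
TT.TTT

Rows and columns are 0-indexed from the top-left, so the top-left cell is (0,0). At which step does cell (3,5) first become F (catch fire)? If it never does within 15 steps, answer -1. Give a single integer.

Step 1: cell (3,5)='F' (+7 fires, +2 burnt)
  -> target ignites at step 1
Step 2: cell (3,5)='.' (+9 fires, +7 burnt)
Step 3: cell (3,5)='.' (+7 fires, +9 burnt)
Step 4: cell (3,5)='.' (+5 fires, +7 burnt)
Step 5: cell (3,5)='.' (+3 fires, +5 burnt)
Step 6: cell (3,5)='.' (+1 fires, +3 burnt)
Step 7: cell (3,5)='.' (+0 fires, +1 burnt)
  fire out at step 7

1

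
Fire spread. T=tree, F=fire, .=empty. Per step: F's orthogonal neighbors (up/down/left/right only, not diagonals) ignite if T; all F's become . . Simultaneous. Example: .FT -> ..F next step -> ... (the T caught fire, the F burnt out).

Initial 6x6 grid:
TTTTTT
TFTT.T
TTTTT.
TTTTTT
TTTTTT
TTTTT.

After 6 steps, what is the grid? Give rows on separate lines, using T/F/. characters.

Step 1: 4 trees catch fire, 1 burn out
  TFTTTT
  F.FT.T
  TFTTT.
  TTTTTT
  TTTTTT
  TTTTT.
Step 2: 6 trees catch fire, 4 burn out
  F.FTTT
  ...F.T
  F.FTT.
  TFTTTT
  TTTTTT
  TTTTT.
Step 3: 5 trees catch fire, 6 burn out
  ...FTT
  .....T
  ...FT.
  F.FTTT
  TFTTTT
  TTTTT.
Step 4: 6 trees catch fire, 5 burn out
  ....FT
  .....T
  ....F.
  ...FTT
  F.FTTT
  TFTTT.
Step 5: 5 trees catch fire, 6 burn out
  .....F
  .....T
  ......
  ....FT
  ...FTT
  F.FTT.
Step 6: 4 trees catch fire, 5 burn out
  ......
  .....F
  ......
  .....F
  ....FT
  ...FT.

......
.....F
......
.....F
....FT
...FT.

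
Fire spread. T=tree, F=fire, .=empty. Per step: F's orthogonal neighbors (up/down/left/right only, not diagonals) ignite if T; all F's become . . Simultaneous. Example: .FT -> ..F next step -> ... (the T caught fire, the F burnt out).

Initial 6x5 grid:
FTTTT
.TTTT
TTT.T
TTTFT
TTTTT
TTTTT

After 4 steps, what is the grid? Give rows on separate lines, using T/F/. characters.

Step 1: 4 trees catch fire, 2 burn out
  .FTTT
  .TTTT
  TTT.T
  TTF.F
  TTTFT
  TTTTT
Step 2: 8 trees catch fire, 4 burn out
  ..FTT
  .FTTT
  TTF.F
  TF...
  TTF.F
  TTTFT
Step 3: 8 trees catch fire, 8 burn out
  ...FT
  ..FTF
  TF...
  F....
  TF...
  TTF.F
Step 4: 5 trees catch fire, 8 burn out
  ....F
  ...F.
  F....
  .....
  F....
  TF...

....F
...F.
F....
.....
F....
TF...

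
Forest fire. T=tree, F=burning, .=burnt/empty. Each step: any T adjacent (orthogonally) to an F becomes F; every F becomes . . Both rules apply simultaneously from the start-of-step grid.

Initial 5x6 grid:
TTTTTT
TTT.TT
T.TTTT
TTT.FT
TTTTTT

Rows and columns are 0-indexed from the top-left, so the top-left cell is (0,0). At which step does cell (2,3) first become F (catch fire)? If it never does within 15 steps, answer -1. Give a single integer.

Step 1: cell (2,3)='T' (+3 fires, +1 burnt)
Step 2: cell (2,3)='F' (+5 fires, +3 burnt)
  -> target ignites at step 2
Step 3: cell (2,3)='.' (+4 fires, +5 burnt)
Step 4: cell (2,3)='.' (+5 fires, +4 burnt)
Step 5: cell (2,3)='.' (+4 fires, +5 burnt)
Step 6: cell (2,3)='.' (+3 fires, +4 burnt)
Step 7: cell (2,3)='.' (+2 fires, +3 burnt)
Step 8: cell (2,3)='.' (+0 fires, +2 burnt)
  fire out at step 8

2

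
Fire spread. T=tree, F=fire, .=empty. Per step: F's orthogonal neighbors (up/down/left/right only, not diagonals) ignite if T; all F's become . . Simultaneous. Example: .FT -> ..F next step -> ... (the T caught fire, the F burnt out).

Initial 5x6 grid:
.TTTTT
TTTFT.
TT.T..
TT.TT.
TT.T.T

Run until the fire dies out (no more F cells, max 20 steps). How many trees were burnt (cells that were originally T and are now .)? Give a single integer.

Answer: 19

Derivation:
Step 1: +4 fires, +1 burnt (F count now 4)
Step 2: +4 fires, +4 burnt (F count now 4)
Step 3: +6 fires, +4 burnt (F count now 6)
Step 4: +2 fires, +6 burnt (F count now 2)
Step 5: +2 fires, +2 burnt (F count now 2)
Step 6: +1 fires, +2 burnt (F count now 1)
Step 7: +0 fires, +1 burnt (F count now 0)
Fire out after step 7
Initially T: 20, now '.': 29
Total burnt (originally-T cells now '.'): 19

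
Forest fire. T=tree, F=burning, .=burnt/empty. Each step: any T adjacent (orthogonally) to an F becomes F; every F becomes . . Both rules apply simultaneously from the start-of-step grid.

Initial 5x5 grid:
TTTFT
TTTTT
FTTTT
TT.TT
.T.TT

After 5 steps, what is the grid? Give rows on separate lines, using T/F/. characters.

Step 1: 6 trees catch fire, 2 burn out
  TTF.F
  FTTFT
  .FTTT
  FT.TT
  .T.TT
Step 2: 8 trees catch fire, 6 burn out
  FF...
  .FF.F
  ..FFT
  .F.TT
  .T.TT
Step 3: 3 trees catch fire, 8 burn out
  .....
  .....
  ....F
  ...FT
  .F.TT
Step 4: 2 trees catch fire, 3 burn out
  .....
  .....
  .....
  ....F
  ...FT
Step 5: 1 trees catch fire, 2 burn out
  .....
  .....
  .....
  .....
  ....F

.....
.....
.....
.....
....F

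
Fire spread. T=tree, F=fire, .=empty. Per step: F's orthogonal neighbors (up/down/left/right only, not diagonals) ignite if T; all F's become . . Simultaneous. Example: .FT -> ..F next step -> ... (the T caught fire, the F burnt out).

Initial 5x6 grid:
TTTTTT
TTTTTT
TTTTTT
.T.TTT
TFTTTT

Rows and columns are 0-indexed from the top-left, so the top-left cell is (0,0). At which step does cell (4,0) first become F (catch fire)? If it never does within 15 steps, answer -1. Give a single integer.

Step 1: cell (4,0)='F' (+3 fires, +1 burnt)
  -> target ignites at step 1
Step 2: cell (4,0)='.' (+2 fires, +3 burnt)
Step 3: cell (4,0)='.' (+5 fires, +2 burnt)
Step 4: cell (4,0)='.' (+6 fires, +5 burnt)
Step 5: cell (4,0)='.' (+5 fires, +6 burnt)
Step 6: cell (4,0)='.' (+3 fires, +5 burnt)
Step 7: cell (4,0)='.' (+2 fires, +3 burnt)
Step 8: cell (4,0)='.' (+1 fires, +2 burnt)
Step 9: cell (4,0)='.' (+0 fires, +1 burnt)
  fire out at step 9

1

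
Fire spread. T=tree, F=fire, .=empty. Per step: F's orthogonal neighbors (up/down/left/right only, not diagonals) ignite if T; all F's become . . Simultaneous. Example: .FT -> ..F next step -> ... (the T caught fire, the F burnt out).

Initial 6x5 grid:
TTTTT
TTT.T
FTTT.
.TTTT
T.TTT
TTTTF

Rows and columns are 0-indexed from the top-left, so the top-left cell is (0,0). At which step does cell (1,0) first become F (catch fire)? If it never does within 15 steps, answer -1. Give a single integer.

Step 1: cell (1,0)='F' (+4 fires, +2 burnt)
  -> target ignites at step 1
Step 2: cell (1,0)='.' (+7 fires, +4 burnt)
Step 3: cell (1,0)='.' (+7 fires, +7 burnt)
Step 4: cell (1,0)='.' (+2 fires, +7 burnt)
Step 5: cell (1,0)='.' (+2 fires, +2 burnt)
Step 6: cell (1,0)='.' (+1 fires, +2 burnt)
Step 7: cell (1,0)='.' (+1 fires, +1 burnt)
Step 8: cell (1,0)='.' (+0 fires, +1 burnt)
  fire out at step 8

1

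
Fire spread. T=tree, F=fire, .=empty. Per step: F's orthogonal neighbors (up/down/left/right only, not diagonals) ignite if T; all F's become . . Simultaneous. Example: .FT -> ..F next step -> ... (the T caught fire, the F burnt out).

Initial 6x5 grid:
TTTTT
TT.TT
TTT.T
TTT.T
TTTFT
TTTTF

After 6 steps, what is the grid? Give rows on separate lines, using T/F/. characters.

Step 1: 3 trees catch fire, 2 burn out
  TTTTT
  TT.TT
  TTT.T
  TTT.T
  TTF.F
  TTTF.
Step 2: 4 trees catch fire, 3 burn out
  TTTTT
  TT.TT
  TTT.T
  TTF.F
  TF...
  TTF..
Step 3: 5 trees catch fire, 4 burn out
  TTTTT
  TT.TT
  TTF.F
  TF...
  F....
  TF...
Step 4: 4 trees catch fire, 5 burn out
  TTTTT
  TT.TF
  TF...
  F....
  .....
  F....
Step 5: 4 trees catch fire, 4 burn out
  TTTTF
  TF.F.
  F....
  .....
  .....
  .....
Step 6: 3 trees catch fire, 4 burn out
  TFTF.
  F....
  .....
  .....
  .....
  .....

TFTF.
F....
.....
.....
.....
.....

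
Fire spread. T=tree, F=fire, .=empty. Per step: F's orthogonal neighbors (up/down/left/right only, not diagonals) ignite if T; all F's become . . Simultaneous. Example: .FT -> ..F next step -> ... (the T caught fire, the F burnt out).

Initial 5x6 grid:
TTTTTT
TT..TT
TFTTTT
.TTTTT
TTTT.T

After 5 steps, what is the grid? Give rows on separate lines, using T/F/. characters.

Step 1: 4 trees catch fire, 1 burn out
  TTTTTT
  TF..TT
  F.FTTT
  .FTTTT
  TTTT.T
Step 2: 5 trees catch fire, 4 burn out
  TFTTTT
  F...TT
  ...FTT
  ..FTTT
  TFTT.T
Step 3: 6 trees catch fire, 5 burn out
  F.FTTT
  ....TT
  ....FT
  ...FTT
  F.FT.T
Step 4: 5 trees catch fire, 6 burn out
  ...FTT
  ....FT
  .....F
  ....FT
  ...F.T
Step 5: 3 trees catch fire, 5 burn out
  ....FT
  .....F
  ......
  .....F
  .....T

....FT
.....F
......
.....F
.....T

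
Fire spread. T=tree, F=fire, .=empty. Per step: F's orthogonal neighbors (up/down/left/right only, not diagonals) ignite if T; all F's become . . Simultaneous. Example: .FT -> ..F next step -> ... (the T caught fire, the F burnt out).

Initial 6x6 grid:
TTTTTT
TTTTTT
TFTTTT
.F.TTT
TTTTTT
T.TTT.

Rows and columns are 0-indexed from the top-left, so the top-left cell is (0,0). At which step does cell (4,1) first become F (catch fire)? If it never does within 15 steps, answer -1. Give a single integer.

Step 1: cell (4,1)='F' (+4 fires, +2 burnt)
  -> target ignites at step 1
Step 2: cell (4,1)='.' (+6 fires, +4 burnt)
Step 3: cell (4,1)='.' (+8 fires, +6 burnt)
Step 4: cell (4,1)='.' (+6 fires, +8 burnt)
Step 5: cell (4,1)='.' (+5 fires, +6 burnt)
Step 6: cell (4,1)='.' (+1 fires, +5 burnt)
Step 7: cell (4,1)='.' (+0 fires, +1 burnt)
  fire out at step 7

1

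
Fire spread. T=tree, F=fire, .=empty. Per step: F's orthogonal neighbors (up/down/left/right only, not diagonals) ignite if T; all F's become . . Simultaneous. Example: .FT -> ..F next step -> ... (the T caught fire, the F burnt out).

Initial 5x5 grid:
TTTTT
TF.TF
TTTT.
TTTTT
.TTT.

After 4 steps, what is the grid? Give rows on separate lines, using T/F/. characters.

Step 1: 5 trees catch fire, 2 burn out
  TFTTF
  F..F.
  TFTT.
  TTTTT
  .TTT.
Step 2: 7 trees catch fire, 5 burn out
  F.FF.
  .....
  F.FF.
  TFTTT
  .TTT.
Step 3: 4 trees catch fire, 7 burn out
  .....
  .....
  .....
  F.FFT
  .FTT.
Step 4: 3 trees catch fire, 4 burn out
  .....
  .....
  .....
  ....F
  ..FF.

.....
.....
.....
....F
..FF.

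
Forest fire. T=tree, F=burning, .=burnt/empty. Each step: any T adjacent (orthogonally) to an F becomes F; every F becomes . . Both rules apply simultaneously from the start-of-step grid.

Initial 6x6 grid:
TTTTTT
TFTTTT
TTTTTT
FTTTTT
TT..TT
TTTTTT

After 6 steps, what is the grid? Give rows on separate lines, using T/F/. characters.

Step 1: 7 trees catch fire, 2 burn out
  TFTTTT
  F.FTTT
  FFTTTT
  .FTTTT
  FT..TT
  TTTTTT
Step 2: 7 trees catch fire, 7 burn out
  F.FTTT
  ...FTT
  ..FTTT
  ..FTTT
  .F..TT
  FTTTTT
Step 3: 5 trees catch fire, 7 burn out
  ...FTT
  ....FT
  ...FTT
  ...FTT
  ....TT
  .FTTTT
Step 4: 5 trees catch fire, 5 burn out
  ....FT
  .....F
  ....FT
  ....FT
  ....TT
  ..FTTT
Step 5: 5 trees catch fire, 5 burn out
  .....F
  ......
  .....F
  .....F
  ....FT
  ...FTT
Step 6: 2 trees catch fire, 5 burn out
  ......
  ......
  ......
  ......
  .....F
  ....FT

......
......
......
......
.....F
....FT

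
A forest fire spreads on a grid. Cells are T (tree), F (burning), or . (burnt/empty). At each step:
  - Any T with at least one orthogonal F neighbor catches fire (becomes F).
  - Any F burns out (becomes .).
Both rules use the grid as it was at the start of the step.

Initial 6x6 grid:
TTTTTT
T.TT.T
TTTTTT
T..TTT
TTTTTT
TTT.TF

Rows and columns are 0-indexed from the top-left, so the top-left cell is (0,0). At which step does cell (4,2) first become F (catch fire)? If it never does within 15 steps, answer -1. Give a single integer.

Step 1: cell (4,2)='T' (+2 fires, +1 burnt)
Step 2: cell (4,2)='T' (+2 fires, +2 burnt)
Step 3: cell (4,2)='T' (+3 fires, +2 burnt)
Step 4: cell (4,2)='F' (+4 fires, +3 burnt)
  -> target ignites at step 4
Step 5: cell (4,2)='.' (+4 fires, +4 burnt)
Step 6: cell (4,2)='.' (+5 fires, +4 burnt)
Step 7: cell (4,2)='.' (+5 fires, +5 burnt)
Step 8: cell (4,2)='.' (+2 fires, +5 burnt)
Step 9: cell (4,2)='.' (+2 fires, +2 burnt)
Step 10: cell (4,2)='.' (+1 fires, +2 burnt)
Step 11: cell (4,2)='.' (+0 fires, +1 burnt)
  fire out at step 11

4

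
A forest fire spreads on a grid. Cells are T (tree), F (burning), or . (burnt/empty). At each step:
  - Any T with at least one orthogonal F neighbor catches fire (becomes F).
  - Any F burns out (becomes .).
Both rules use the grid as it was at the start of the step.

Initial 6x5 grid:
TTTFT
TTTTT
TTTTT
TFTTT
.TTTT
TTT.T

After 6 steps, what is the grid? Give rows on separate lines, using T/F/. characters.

Step 1: 7 trees catch fire, 2 burn out
  TTF.F
  TTTFT
  TFTTT
  F.FTT
  .FTTT
  TTT.T
Step 2: 10 trees catch fire, 7 burn out
  TF...
  TFF.F
  F.FFT
  ...FT
  ..FTT
  TFT.T
Step 3: 7 trees catch fire, 10 burn out
  F....
  F....
  ....F
  ....F
  ...FT
  F.F.T
Step 4: 1 trees catch fire, 7 burn out
  .....
  .....
  .....
  .....
  ....F
  ....T
Step 5: 1 trees catch fire, 1 burn out
  .....
  .....
  .....
  .....
  .....
  ....F
Step 6: 0 trees catch fire, 1 burn out
  .....
  .....
  .....
  .....
  .....
  .....

.....
.....
.....
.....
.....
.....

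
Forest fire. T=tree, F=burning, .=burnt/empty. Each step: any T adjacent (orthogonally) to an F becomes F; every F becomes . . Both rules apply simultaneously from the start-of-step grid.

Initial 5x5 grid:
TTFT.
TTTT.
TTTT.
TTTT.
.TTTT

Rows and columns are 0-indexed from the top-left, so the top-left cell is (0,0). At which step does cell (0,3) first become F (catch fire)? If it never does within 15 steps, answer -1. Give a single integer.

Step 1: cell (0,3)='F' (+3 fires, +1 burnt)
  -> target ignites at step 1
Step 2: cell (0,3)='.' (+4 fires, +3 burnt)
Step 3: cell (0,3)='.' (+4 fires, +4 burnt)
Step 4: cell (0,3)='.' (+4 fires, +4 burnt)
Step 5: cell (0,3)='.' (+3 fires, +4 burnt)
Step 6: cell (0,3)='.' (+1 fires, +3 burnt)
Step 7: cell (0,3)='.' (+0 fires, +1 burnt)
  fire out at step 7

1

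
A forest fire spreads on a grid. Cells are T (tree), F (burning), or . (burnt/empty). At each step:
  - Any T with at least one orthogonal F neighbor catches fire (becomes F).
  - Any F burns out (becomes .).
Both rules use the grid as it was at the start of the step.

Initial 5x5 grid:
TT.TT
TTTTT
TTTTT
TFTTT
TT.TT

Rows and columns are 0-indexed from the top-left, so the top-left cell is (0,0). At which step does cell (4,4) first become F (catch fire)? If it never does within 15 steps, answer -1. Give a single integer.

Step 1: cell (4,4)='T' (+4 fires, +1 burnt)
Step 2: cell (4,4)='T' (+5 fires, +4 burnt)
Step 3: cell (4,4)='T' (+6 fires, +5 burnt)
Step 4: cell (4,4)='F' (+4 fires, +6 burnt)
  -> target ignites at step 4
Step 5: cell (4,4)='.' (+2 fires, +4 burnt)
Step 6: cell (4,4)='.' (+1 fires, +2 burnt)
Step 7: cell (4,4)='.' (+0 fires, +1 burnt)
  fire out at step 7

4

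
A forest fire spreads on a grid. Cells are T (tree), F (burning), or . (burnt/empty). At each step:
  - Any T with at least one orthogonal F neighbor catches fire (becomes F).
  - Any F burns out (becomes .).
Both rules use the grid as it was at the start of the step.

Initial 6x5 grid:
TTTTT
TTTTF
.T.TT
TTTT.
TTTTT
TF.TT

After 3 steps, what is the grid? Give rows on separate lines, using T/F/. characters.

Step 1: 5 trees catch fire, 2 burn out
  TTTTF
  TTTF.
  .T.TF
  TTTT.
  TFTTT
  F..TT
Step 2: 6 trees catch fire, 5 burn out
  TTTF.
  TTF..
  .T.F.
  TFTT.
  F.FTT
  ...TT
Step 3: 7 trees catch fire, 6 burn out
  TTF..
  TF...
  .F...
  F.FF.
  ...FT
  ...TT

TTF..
TF...
.F...
F.FF.
...FT
...TT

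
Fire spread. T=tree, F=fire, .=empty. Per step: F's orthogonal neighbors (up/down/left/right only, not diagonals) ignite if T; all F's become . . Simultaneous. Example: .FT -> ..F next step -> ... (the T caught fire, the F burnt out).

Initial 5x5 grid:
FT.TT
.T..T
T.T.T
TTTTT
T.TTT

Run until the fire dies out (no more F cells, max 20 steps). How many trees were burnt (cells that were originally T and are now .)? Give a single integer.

Step 1: +1 fires, +1 burnt (F count now 1)
Step 2: +1 fires, +1 burnt (F count now 1)
Step 3: +0 fires, +1 burnt (F count now 0)
Fire out after step 3
Initially T: 17, now '.': 10
Total burnt (originally-T cells now '.'): 2

Answer: 2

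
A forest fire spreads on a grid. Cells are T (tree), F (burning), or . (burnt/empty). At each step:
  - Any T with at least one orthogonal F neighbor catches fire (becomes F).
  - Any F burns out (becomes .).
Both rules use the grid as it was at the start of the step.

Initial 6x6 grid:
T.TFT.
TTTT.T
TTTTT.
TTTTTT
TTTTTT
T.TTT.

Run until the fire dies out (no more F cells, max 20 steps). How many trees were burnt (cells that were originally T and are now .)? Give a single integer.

Answer: 28

Derivation:
Step 1: +3 fires, +1 burnt (F count now 3)
Step 2: +2 fires, +3 burnt (F count now 2)
Step 3: +4 fires, +2 burnt (F count now 4)
Step 4: +5 fires, +4 burnt (F count now 5)
Step 5: +7 fires, +5 burnt (F count now 7)
Step 6: +5 fires, +7 burnt (F count now 5)
Step 7: +1 fires, +5 burnt (F count now 1)
Step 8: +1 fires, +1 burnt (F count now 1)
Step 9: +0 fires, +1 burnt (F count now 0)
Fire out after step 9
Initially T: 29, now '.': 35
Total burnt (originally-T cells now '.'): 28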